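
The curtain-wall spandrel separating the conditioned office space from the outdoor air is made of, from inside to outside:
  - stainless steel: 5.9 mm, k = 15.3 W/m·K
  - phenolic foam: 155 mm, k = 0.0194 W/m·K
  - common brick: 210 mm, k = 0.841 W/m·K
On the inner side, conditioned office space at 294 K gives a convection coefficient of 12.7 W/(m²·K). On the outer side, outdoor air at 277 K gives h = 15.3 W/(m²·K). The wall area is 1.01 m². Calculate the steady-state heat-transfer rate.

Q ≈ 2.05 W

Treating each layer as a thermal resistance in series:
R_inner film = 1/(h_i·A) = 1/(12.7×1.01) = 0.07796 K/W
R_stainless steel = L/(kA) = 0.0059/(15.3×1.01) = 3.818×10^-4 K/W
R_phenolic foam = L/(kA) = 0.155/(0.0194×1.01) = 7.911 K/W
R_common brick = L/(kA) = 0.21/(0.841×1.01) = 0.2472 K/W
R_outer film = 1/(h_o·A) = 1/(15.3×1.01) = 0.06471 K/W
R_total = 8.301 K/W
Q = ΔT / R_total = 17 / 8.301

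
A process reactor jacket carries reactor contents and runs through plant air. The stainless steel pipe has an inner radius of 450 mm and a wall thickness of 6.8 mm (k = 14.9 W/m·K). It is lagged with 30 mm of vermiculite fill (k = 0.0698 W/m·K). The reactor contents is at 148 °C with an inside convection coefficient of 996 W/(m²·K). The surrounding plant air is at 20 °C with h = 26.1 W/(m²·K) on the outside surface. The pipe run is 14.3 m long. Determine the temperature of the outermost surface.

Treating each annulus and film as a series resistance:
R_inner film = 1/(h_i·2πr₁L) = 1/(996×2π×0.45×14.3) = 2.483×10^-5 K/W
R_stainless steel pipe wall = ln(456.8/450)/(2π×14.9×14.3) = 1.12×10^-5 K/W
R_vermiculite fill = ln(486.8/456.8)/(2π×0.0698×14.3) = 0.01014 K/W
R_outer film = 1/(h_o·2πr_oL) = 1/(26.1×2π×0.4868×14.3) = 8.76×10^-4 K/W
R_total = 0.01105 K/W
Q = ΔT/R_total = 128/0.01105
Q = 11600 W
T_interface = T_inner − Q·ΣR(inner→interface) = 148 − 11600×0.01018

T ≈ 30.1 °C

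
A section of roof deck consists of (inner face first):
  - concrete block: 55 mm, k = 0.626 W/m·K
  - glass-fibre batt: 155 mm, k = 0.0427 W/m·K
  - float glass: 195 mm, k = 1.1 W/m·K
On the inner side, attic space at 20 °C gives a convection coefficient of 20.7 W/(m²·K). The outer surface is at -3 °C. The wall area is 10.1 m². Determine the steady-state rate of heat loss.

Q ≈ 58.9 W

Thermal resistances in series:
R_inner film = 1/(h_i·A) = 1/(20.7×10.1) = 0.004783 K/W
R_concrete block = L/(kA) = 0.055/(0.626×10.1) = 0.008699 K/W
R_glass-fibre batt = L/(kA) = 0.155/(0.0427×10.1) = 0.3594 K/W
R_float glass = L/(kA) = 0.195/(1.1×10.1) = 0.01755 K/W
R_total = 0.3904 K/W
Q = ΔT / R_total = 23 / 0.3904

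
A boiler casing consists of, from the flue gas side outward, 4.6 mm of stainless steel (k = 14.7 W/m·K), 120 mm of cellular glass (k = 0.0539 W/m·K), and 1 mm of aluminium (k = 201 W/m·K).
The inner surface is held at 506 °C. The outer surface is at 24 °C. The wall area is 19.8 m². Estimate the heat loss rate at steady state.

Q ≈ 4290 W

Using the resistance-network approach (series):
R_stainless steel = L/(kA) = 0.0046/(14.7×19.8) = 1.58×10^-5 K/W
R_cellular glass = L/(kA) = 0.12/(0.0539×19.8) = 0.1124 K/W
R_aluminium = L/(kA) = 0.001/(201×19.8) = 2.513×10^-7 K/W
R_total = 0.1125 K/W
Q = ΔT / R_total = 482 / 0.1125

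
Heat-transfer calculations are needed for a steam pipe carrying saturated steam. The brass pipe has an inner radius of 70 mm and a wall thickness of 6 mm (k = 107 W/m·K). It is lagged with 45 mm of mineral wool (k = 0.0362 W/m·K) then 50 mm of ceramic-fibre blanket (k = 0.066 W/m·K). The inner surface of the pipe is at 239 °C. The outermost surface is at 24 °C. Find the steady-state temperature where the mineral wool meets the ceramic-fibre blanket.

Radial resistances (cylindrical: R_cond = ln(r_o/r_i)/(2πkL), R_conv = 1/(h·2πrL)):
R_brass pipe wall = ln(76/70)/(2π×107×1) = 1.223×10^-4 K/W
R_mineral wool = ln(121/76)/(2π×0.0362×1) = 2.045 K/W
R_ceramic-fibre blanket = ln(171/121)/(2π×0.066×1) = 0.8341 K/W
R_total = 2.879 K/W
Q = ΔT/R_total = 215/2.879
Q = 74.7 W/m
T_interface = T_inner − Q·ΣR(inner→interface) = 239 − 74.7×2.045

T ≈ 86.3 °C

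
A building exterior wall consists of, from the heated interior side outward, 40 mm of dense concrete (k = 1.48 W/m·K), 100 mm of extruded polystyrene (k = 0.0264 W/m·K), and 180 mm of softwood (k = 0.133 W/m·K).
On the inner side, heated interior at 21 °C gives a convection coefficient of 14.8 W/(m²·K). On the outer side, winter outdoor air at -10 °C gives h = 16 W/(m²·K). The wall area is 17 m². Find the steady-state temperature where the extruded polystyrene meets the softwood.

T ≈ -1.72 °C

Treating each layer as a thermal resistance in series:
R_inner film = 1/(h_i·A) = 1/(14.8×17) = 0.003975 K/W
R_dense concrete = L/(kA) = 0.04/(1.48×17) = 0.00159 K/W
R_extruded polystyrene = L/(kA) = 0.1/(0.0264×17) = 0.2228 K/W
R_softwood = L/(kA) = 0.18/(0.133×17) = 0.07961 K/W
R_outer film = 1/(h_o·A) = 1/(16×17) = 0.003676 K/W
R_total = 0.3117 K/W;  Q = ΔT/R_total = 31/0.3117 = 99.46 W
T_interface = T_inner − Q·ΣR(inner→interface) = 21 − 99.5×0.2284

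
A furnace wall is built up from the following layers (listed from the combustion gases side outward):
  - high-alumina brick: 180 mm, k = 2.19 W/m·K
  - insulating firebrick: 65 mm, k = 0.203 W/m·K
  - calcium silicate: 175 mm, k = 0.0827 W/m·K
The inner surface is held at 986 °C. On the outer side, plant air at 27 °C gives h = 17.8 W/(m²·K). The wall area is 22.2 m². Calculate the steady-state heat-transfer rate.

Q ≈ 8270 W

Model the wall as resistances in series:
R_high-alumina brick = L/(kA) = 0.18/(2.19×22.2) = 0.003702 K/W
R_insulating firebrick = L/(kA) = 0.065/(0.203×22.2) = 0.01442 K/W
R_calcium silicate = L/(kA) = 0.175/(0.0827×22.2) = 0.09532 K/W
R_outer film = 1/(h_o·A) = 1/(17.8×22.2) = 0.002531 K/W
R_total = 0.116 K/W
Q = ΔT / R_total = 959 / 0.116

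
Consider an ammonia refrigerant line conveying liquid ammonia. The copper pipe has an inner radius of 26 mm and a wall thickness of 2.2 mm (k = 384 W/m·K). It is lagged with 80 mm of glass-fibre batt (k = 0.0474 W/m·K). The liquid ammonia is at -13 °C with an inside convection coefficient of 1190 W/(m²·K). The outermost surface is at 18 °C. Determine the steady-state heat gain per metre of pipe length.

q′ ≈ 6.86 W/m

Cylindrical conduction, so R = ln(r₂/r₁)/(2πkL) per layer, in series:
R_inner film = 1/(h_i·2πr₁L) = 1/(1190×2π×0.026×1) = 0.005144 K/W
R_copper pipe wall = ln(28.2/26)/(2π×384×1) = 3.367×10^-5 K/W
R_glass-fibre batt = ln(108.2/28.2)/(2π×0.0474×1) = 4.515 K/W
R_total = 4.52 K/W
Q = ΔT/R_total = 31/4.52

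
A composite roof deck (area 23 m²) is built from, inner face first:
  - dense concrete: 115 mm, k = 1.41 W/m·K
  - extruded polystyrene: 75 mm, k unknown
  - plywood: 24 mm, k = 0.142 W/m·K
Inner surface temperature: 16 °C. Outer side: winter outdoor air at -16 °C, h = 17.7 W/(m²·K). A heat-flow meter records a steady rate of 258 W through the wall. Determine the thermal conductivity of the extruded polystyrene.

Thermal resistances in series:
R_dense concrete = L/(kA) = 0.115/(1.41×23) = 0.003546 K/W
R_plywood = L/(kA) = 0.024/(0.142×23) = 0.007348 K/W
R_outer film = 1/(h_o·A) = 1/(17.7×23) = 0.002456 K/W
Sum of known resistances R_other = 0.01335 K/W
Total R = ΔT/Q = 32/258 = 0.124 K/W
R_extruded polystyrene = R_total − R_other = 0.1107 K/W
k = L/(R·A) = 0.075/(0.1107×23)

k ≈ 0.0295 W/(m·K)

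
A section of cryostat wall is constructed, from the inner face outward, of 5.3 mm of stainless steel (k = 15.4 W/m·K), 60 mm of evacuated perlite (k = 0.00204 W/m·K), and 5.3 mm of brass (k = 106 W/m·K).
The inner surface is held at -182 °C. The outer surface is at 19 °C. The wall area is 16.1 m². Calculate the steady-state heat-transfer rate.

Treating each layer as a thermal resistance in series:
R_stainless steel = L/(kA) = 0.0053/(15.4×16.1) = 2.138×10^-5 K/W
R_evacuated perlite = L/(kA) = 0.06/(0.00204×16.1) = 1.827 K/W
R_brass = L/(kA) = 0.0053/(106×16.1) = 3.106×10^-6 K/W
R_total = 1.827 K/W
Q = ΔT / R_total = 201 / 1.827

Q ≈ 110 W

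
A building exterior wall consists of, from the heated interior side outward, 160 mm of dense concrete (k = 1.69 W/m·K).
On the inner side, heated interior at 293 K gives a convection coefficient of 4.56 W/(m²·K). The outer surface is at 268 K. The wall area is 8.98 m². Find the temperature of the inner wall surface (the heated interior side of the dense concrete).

Treating each layer as a thermal resistance in series:
R_inner film = 1/(h_i·A) = 1/(4.56×8.98) = 0.02442 K/W
R_dense concrete = L/(kA) = 0.16/(1.69×8.98) = 0.01054 K/W
R_total = 0.03496 K/W;  Q = ΔT/R_total = 25/0.03496 = 715 W
T_interface = T_inner − Q·ΣR(inner→interface) = 293 − 715×0.02442

T ≈ 276 K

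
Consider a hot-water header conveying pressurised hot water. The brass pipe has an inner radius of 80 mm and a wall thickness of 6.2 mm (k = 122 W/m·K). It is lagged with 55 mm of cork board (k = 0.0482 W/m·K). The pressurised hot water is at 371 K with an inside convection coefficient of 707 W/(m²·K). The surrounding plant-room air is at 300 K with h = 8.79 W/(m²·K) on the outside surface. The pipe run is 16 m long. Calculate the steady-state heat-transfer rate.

Q ≈ 645 W

Radial resistances (cylindrical: R_cond = ln(r_o/r_i)/(2πkL), R_conv = 1/(h·2πrL)):
R_inner film = 1/(h_i·2πr₁L) = 1/(707×2π×0.08×16) = 1.759×10^-4 K/W
R_brass pipe wall = ln(86.2/80)/(2π×122×16) = 6.086×10^-6 K/W
R_cork board = ln(141.2/86.2)/(2π×0.0482×16) = 0.1018 K/W
R_outer film = 1/(h_o·2πr_oL) = 1/(8.79×2π×0.1412×16) = 0.008015 K/W
R_total = 0.11 K/W
Q = ΔT/R_total = 71/0.11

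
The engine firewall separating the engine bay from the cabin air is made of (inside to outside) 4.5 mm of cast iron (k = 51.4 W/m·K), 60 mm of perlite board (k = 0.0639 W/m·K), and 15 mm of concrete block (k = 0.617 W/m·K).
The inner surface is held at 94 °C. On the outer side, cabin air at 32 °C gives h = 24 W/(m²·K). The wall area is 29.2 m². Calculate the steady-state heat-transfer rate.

Treating each layer as a thermal resistance in series:
R_cast iron = L/(kA) = 0.0045/(51.4×29.2) = 2.998×10^-6 K/W
R_perlite board = L/(kA) = 0.06/(0.0639×29.2) = 0.03216 K/W
R_concrete block = L/(kA) = 0.015/(0.617×29.2) = 8.326×10^-4 K/W
R_outer film = 1/(h_o·A) = 1/(24×29.2) = 0.001427 K/W
R_total = 0.03442 K/W
Q = ΔT / R_total = 62 / 0.03442

Q ≈ 1800 W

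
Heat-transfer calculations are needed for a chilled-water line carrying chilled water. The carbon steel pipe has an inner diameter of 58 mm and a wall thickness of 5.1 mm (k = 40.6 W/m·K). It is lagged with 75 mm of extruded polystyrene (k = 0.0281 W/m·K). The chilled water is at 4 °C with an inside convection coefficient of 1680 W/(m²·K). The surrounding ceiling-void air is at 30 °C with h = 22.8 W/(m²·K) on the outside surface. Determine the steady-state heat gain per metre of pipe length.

Cylindrical conduction, so R = ln(r₂/r₁)/(2πkL) per layer, in series:
R_inner film = 1/(h_i·2πr₁L) = 1/(1680×2π×0.029×1) = 0.003267 K/W
R_carbon steel pipe wall = ln(34.1/29)/(2π×40.6×1) = 6.351×10^-4 K/W
R_extruded polystyrene = ln(109.1/34.1)/(2π×0.0281×1) = 6.587 K/W
R_outer film = 1/(h_o·2πr_oL) = 1/(22.8×2π×0.1091×1) = 0.06398 K/W
R_total = 6.655 K/W
Q = ΔT/R_total = 26/6.655

q′ ≈ 3.91 W/m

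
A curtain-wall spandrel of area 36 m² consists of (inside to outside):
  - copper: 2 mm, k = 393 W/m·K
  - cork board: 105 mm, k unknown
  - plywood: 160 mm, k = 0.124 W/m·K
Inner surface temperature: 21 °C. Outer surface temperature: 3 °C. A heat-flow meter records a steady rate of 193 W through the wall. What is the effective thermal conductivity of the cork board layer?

Model the wall as resistances in series:
R_copper = L/(kA) = 0.002/(393×36) = 1.414×10^-7 K/W
R_plywood = L/(kA) = 0.16/(0.124×36) = 0.03584 K/W
Sum of known resistances R_other = 0.03584 K/W
Total R = ΔT/Q = 18/193 = 0.09326 K/W
R_cork board = R_total − R_other = 0.05742 K/W
k = L/(R·A) = 0.105/(0.05742×36)

k ≈ 0.0508 W/(m·K)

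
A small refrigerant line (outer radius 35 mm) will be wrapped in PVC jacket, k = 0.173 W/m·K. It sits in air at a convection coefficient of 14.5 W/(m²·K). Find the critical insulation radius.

r_cr ≈ 11.9 mm

For a cylinder r_cr = k/h = 0.173/14.5
r_cr = 11.9 mm; since the bare radius (35 mm) is above r_cr, any added insulation will reduce heat loss.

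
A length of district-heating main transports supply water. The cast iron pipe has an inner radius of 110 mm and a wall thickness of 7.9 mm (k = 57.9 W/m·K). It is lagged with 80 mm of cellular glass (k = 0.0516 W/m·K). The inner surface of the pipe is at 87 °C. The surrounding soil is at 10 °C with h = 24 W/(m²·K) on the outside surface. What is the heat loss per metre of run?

q′ ≈ 47.2 W/m

Cylindrical conduction, so R = ln(r₂/r₁)/(2πkL) per layer, in series:
R_cast iron pipe wall = ln(117.9/110)/(2π×57.9×1) = 1.906×10^-4 K/W
R_cellular glass = ln(197.9/117.9)/(2π×0.0516×1) = 1.597 K/W
R_outer film = 1/(h_o·2πr_oL) = 1/(24×2π×0.1979×1) = 0.03351 K/W
R_total = 1.631 K/W
Q = ΔT/R_total = 77/1.631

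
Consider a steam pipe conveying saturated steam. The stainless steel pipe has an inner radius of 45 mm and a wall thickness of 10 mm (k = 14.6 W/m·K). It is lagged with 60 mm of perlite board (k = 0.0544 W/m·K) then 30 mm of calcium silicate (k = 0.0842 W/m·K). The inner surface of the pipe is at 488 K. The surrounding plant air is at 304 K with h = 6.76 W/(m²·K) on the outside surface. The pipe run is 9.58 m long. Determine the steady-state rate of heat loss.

Q ≈ 639 W

Cylindrical conduction, so R = ln(r₂/r₁)/(2πkL) per layer, in series:
R_stainless steel pipe wall = ln(55/45)/(2π×14.6×9.58) = 2.283×10^-4 K/W
R_perlite board = ln(115/55)/(2π×0.0544×9.58) = 0.2253 K/W
R_calcium silicate = ln(145/115)/(2π×0.0842×9.58) = 0.04574 K/W
R_outer film = 1/(h_o·2πr_oL) = 1/(6.76×2π×0.145×9.58) = 0.01695 K/W
R_total = 0.2882 K/W
Q = ΔT/R_total = 184/0.2882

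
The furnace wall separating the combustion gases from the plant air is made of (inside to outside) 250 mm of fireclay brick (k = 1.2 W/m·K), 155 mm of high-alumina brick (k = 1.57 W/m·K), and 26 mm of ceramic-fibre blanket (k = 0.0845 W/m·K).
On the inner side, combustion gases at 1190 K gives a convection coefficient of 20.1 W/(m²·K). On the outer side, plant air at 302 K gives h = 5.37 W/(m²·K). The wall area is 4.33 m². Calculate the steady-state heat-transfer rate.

Q ≈ 4520 W

Treating each layer as a thermal resistance in series:
R_inner film = 1/(h_i·A) = 1/(20.1×4.33) = 0.01149 K/W
R_fireclay brick = L/(kA) = 0.25/(1.2×4.33) = 0.04811 K/W
R_high-alumina brick = L/(kA) = 0.155/(1.57×4.33) = 0.0228 K/W
R_ceramic-fibre blanket = L/(kA) = 0.026/(0.0845×4.33) = 0.07106 K/W
R_outer film = 1/(h_o·A) = 1/(5.37×4.33) = 0.04301 K/W
R_total = 0.1965 K/W
Q = ΔT / R_total = 888 / 0.1965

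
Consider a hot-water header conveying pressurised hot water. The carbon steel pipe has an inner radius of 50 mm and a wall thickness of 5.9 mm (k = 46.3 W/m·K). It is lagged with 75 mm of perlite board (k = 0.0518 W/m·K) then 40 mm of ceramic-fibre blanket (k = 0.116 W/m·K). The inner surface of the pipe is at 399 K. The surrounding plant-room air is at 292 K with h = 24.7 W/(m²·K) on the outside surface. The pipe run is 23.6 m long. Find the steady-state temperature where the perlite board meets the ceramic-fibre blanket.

For a radial system each layer contributes R = ln(r_out/r_in)/(2πkL); films add R = 1/(hA).
R_carbon steel pipe wall = ln(55.9/50)/(2π×46.3×23.6) = 1.625×10^-5 K/W
R_perlite board = ln(130.9/55.9)/(2π×0.0518×23.6) = 0.1108 K/W
R_ceramic-fibre blanket = ln(170.9/130.9)/(2π×0.116×23.6) = 0.0155 K/W
R_outer film = 1/(h_o·2πr_oL) = 1/(24.7×2π×0.1709×23.6) = 0.001598 K/W
R_total = 0.1279 K/W
Q = ΔT/R_total = 107/0.1279
Q = 837 W
T_interface = T_inner − Q·ΣR(inner→interface) = 399 − 837×0.1108

T ≈ 306 K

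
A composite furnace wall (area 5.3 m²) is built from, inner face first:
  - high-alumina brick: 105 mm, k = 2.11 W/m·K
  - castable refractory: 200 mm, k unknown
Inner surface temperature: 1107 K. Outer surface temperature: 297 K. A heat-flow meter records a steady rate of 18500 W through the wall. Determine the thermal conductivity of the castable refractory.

Series thermal resistances:
R_high-alumina brick = L/(kA) = 0.105/(2.11×5.3) = 0.009389 K/W
Sum of known resistances R_other = 0.009389 K/W
Total R = ΔT/Q = 810/18500 = 0.04378 K/W
R_castable refractory = R_total − R_other = 0.03439 K/W
k = L/(R·A) = 0.2/(0.03439×5.3)

k ≈ 1.1 W/(m·K)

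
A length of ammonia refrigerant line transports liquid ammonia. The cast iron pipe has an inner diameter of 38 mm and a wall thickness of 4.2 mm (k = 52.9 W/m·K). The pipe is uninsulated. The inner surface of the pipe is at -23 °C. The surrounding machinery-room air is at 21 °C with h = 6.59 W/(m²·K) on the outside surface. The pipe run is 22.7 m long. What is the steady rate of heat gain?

Q ≈ 959 W

Treating each annulus and film as a series resistance:
R_cast iron pipe wall = ln(23.2/19)/(2π×52.9×22.7) = 2.647×10^-5 K/W
R_outer film = 1/(h_o·2πr_oL) = 1/(6.59×2π×0.0232×22.7) = 0.04586 K/W
R_total = 0.04589 K/W
Q = ΔT/R_total = 44/0.04589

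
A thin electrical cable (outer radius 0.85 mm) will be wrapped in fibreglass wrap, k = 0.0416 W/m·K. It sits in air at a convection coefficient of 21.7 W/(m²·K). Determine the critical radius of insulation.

r_cr ≈ 1.92 mm

For a cylinder r_cr = k/h = 0.0416/21.7
r_cr = 1.92 mm; since the bare radius (0.85 mm) is below r_cr, adding a thin layer of insulation will *increase* heat loss.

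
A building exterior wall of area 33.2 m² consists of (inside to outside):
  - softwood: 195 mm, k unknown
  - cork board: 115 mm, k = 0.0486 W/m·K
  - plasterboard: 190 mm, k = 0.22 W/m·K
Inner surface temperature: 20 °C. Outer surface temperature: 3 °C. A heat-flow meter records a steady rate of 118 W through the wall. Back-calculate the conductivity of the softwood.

k ≈ 0.126 W/(m·K)

Model the wall as resistances in series:
R_cork board = L/(kA) = 0.115/(0.0486×33.2) = 0.07127 K/W
R_plasterboard = L/(kA) = 0.19/(0.22×33.2) = 0.02601 K/W
Sum of known resistances R_other = 0.09729 K/W
Total R = ΔT/Q = 17/118 = 0.1441 K/W
R_softwood = R_total − R_other = 0.04678 K/W
k = L/(R·A) = 0.195/(0.04678×33.2)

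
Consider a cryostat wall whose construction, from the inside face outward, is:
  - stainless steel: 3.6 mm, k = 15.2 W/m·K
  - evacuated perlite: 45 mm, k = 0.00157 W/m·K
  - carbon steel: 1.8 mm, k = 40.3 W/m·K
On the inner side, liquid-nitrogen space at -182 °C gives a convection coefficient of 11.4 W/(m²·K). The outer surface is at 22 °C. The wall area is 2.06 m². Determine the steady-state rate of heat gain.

Using the resistance-network approach (series):
R_inner film = 1/(h_i·A) = 1/(11.4×2.06) = 0.04258 K/W
R_stainless steel = L/(kA) = 0.0036/(15.2×2.06) = 1.15×10^-4 K/W
R_evacuated perlite = L/(kA) = 0.045/(0.00157×2.06) = 13.91 K/W
R_carbon steel = L/(kA) = 0.0018/(40.3×2.06) = 2.168×10^-5 K/W
R_total = 13.96 K/W
Q = ΔT / R_total = 204 / 13.96

Q ≈ 14.6 W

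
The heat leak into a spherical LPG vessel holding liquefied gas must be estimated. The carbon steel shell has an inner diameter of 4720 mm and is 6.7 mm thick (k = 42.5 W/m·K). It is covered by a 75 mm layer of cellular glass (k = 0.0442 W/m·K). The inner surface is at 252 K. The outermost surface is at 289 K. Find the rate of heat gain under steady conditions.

Spherical conduction: R = (1/r_in − 1/r_out)/(4πk) per layer; series-sum.
R_carbon steel shell = (1/2.36 − 1/2.3667)/(4π×42.5) = 2.246×10^-6 K/W
R_cellular glass = (1/2.3667 − 1/2.4417)/(4π×0.0442) = 0.02337 K/W
R_total = 0.02337 K/W
Q = ΔT/R_total = 37/0.02337

Q ≈ 1580 W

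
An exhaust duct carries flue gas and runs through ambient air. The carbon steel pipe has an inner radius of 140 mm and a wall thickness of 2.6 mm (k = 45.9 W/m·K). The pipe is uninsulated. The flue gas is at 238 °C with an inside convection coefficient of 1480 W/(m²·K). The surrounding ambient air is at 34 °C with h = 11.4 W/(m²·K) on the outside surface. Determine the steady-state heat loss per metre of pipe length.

Treating each annulus and film as a series resistance:
R_inner film = 1/(h_i·2πr₁L) = 1/(1480×2π×0.14×1) = 7.681×10^-4 K/W
R_carbon steel pipe wall = ln(142.6/140)/(2π×45.9×1) = 6.38×10^-5 K/W
R_outer film = 1/(h_o·2πr_oL) = 1/(11.4×2π×0.1426×1) = 0.0979 K/W
R_total = 0.09873 K/W
Q = ΔT/R_total = 204/0.09873

q′ ≈ 2070 W/m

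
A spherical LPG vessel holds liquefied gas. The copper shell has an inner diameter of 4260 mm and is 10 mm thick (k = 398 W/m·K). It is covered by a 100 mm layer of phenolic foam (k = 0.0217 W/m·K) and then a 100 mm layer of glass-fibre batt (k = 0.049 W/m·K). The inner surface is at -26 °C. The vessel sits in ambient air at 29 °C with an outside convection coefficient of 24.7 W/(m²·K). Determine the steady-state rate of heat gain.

Radial (spherical) resistances in series:
R_copper shell = (1/2.13 − 1/2.14)/(4π×398) = 4.386×10^-7 K/W
R_phenolic foam = (1/2.14 − 1/2.24)/(4π×0.0217) = 0.0765 K/W
R_glass-fibre batt = (1/2.24 − 1/2.34)/(4π×0.049) = 0.03098 K/W
R_outer film = 1/(h·4πr_o²) = 1/(24.7×4π×2.34²) = 5.884×10^-4 K/W
R_total = 0.1081 K/W
Q = ΔT/R_total = 55/0.1081

Q ≈ 509 W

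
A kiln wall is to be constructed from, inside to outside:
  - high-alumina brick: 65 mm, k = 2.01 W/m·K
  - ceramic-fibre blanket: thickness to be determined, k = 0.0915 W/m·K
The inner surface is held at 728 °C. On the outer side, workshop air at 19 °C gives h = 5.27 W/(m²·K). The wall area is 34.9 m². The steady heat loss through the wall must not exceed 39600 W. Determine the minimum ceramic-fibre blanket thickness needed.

Treating each layer as a thermal resistance in series:
R_high-alumina brick = L/(kA) = 0.065/(2.01×34.9) = 9.266×10^-4 K/W
R_outer film = 1/(h_o·A) = 1/(5.27×34.9) = 0.005437 K/W
Sum of the known resistances R_other = 0.006364 K/W
Required total resistance R_tot = ΔT/Q_allow = 709/39600 = 0.0179 K/W
R_ceramic-fibre blanket = R_tot − R_other = 0.01154 K/W
L = R·k·A = 0.01154×0.0915×34.9

L ≈ 36.9 mm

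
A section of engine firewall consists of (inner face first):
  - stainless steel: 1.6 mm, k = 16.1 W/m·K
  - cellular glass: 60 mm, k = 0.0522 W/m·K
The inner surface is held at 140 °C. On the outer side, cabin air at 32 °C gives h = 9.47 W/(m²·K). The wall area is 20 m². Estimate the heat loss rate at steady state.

Q ≈ 1720 W

Model the wall as resistances in series:
R_stainless steel = L/(kA) = 0.0016/(16.1×20) = 4.969×10^-6 K/W
R_cellular glass = L/(kA) = 0.06/(0.0522×20) = 0.05747 K/W
R_outer film = 1/(h_o·A) = 1/(9.47×20) = 0.00528 K/W
R_total = 0.06276 K/W
Q = ΔT / R_total = 108 / 0.06276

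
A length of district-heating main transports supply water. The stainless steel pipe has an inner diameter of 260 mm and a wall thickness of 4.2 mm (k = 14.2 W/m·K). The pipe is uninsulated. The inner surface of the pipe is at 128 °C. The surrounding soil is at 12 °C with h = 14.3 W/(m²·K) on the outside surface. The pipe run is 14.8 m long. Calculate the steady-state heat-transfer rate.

Radial resistances (cylindrical: R_cond = ln(r_o/r_i)/(2πkL), R_conv = 1/(h·2πrL)):
R_stainless steel pipe wall = ln(134.2/130)/(2π×14.2×14.8) = 2.408×10^-5 K/W
R_outer film = 1/(h_o·2πr_oL) = 1/(14.3×2π×0.1342×14.8) = 0.005604 K/W
R_total = 0.005628 K/W
Q = ΔT/R_total = 116/0.005628

Q ≈ 20600 W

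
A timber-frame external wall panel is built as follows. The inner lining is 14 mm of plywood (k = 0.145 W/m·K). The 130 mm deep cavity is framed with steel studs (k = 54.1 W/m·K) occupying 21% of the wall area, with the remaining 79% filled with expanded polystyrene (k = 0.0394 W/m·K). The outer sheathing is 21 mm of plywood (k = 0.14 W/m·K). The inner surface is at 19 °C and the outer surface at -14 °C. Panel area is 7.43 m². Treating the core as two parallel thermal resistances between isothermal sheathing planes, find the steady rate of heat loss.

Sheathing layers in series; stud and cavity paths in parallel between them.
R_inner = 0.014/(0.145×7.43) = 0.01299 K/W
R_stud  = 0.13/(54.1×0.21×7.43) = 0.00154 K/W
R_cav   = 0.13/(0.0394×0.79×7.43) = 0.5621 K/W
1/R_core = 1/R_stud + 1/R_cav → R_core = 0.001536 K/W
R_outer = 0.021/(0.14×7.43) = 0.02019 K/W
R_total = 0.03472 K/W
Q = ΔT/R_total = 33/0.03472

Q ≈ 950 W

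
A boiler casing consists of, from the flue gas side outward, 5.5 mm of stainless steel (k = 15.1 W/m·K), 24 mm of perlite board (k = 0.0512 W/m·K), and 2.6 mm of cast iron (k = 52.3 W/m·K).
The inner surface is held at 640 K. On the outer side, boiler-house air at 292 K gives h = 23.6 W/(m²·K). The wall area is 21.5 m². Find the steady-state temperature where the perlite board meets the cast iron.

Using the resistance-network approach (series):
R_stainless steel = L/(kA) = 0.0055/(15.1×21.5) = 1.694×10^-5 K/W
R_perlite board = L/(kA) = 0.024/(0.0512×21.5) = 0.0218 K/W
R_cast iron = L/(kA) = 0.0026/(52.3×21.5) = 2.312×10^-6 K/W
R_outer film = 1/(h_o·A) = 1/(23.6×21.5) = 0.001971 K/W
R_total = 0.02379 K/W;  Q = ΔT/R_total = 348/0.02379 = 14630 W
T_interface = T_inner − Q·ΣR(inner→interface) = 640 − 14600×0.02182

T ≈ 321 K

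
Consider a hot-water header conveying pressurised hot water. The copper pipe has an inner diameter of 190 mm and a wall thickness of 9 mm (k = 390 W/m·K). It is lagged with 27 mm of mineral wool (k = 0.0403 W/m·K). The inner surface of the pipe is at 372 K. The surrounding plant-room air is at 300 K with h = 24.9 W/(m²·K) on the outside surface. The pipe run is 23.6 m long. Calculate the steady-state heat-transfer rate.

Radial resistances (cylindrical: R_cond = ln(r_o/r_i)/(2πkL), R_conv = 1/(h·2πrL)):
R_copper pipe wall = ln(104/95)/(2π×390×23.6) = 1.565×10^-6 K/W
R_mineral wool = ln(131/104)/(2π×0.0403×23.6) = 0.03862 K/W
R_outer film = 1/(h_o·2πr_oL) = 1/(24.9×2π×0.131×23.6) = 0.002067 K/W
R_total = 0.04069 K/W
Q = ΔT/R_total = 72/0.04069

Q ≈ 1770 W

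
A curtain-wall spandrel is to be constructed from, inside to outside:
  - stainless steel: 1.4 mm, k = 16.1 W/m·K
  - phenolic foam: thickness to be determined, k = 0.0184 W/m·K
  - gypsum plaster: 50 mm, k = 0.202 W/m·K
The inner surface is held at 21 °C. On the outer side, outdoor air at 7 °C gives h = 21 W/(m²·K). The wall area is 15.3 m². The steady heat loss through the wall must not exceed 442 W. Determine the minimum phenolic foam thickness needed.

L ≈ 3.48 mm

Series thermal resistances:
R_stainless steel = L/(kA) = 0.0014/(16.1×15.3) = 5.683×10^-6 K/W
R_gypsum plaster = L/(kA) = 0.05/(0.202×15.3) = 0.01618 K/W
R_outer film = 1/(h_o·A) = 1/(21×15.3) = 0.003112 K/W
Sum of the known resistances R_other = 0.0193 K/W
Required total resistance R_tot = ΔT/Q_allow = 14/442 = 0.03167 K/W
R_phenolic foam = R_tot − R_other = 0.01238 K/W
L = R·k·A = 0.01238×0.0184×15.3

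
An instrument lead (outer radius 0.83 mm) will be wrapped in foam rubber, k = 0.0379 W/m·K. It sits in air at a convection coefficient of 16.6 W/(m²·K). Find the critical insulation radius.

For a cylinder r_cr = k/h = 0.0379/16.6
r_cr = 2.28 mm; since the bare radius (0.83 mm) is below r_cr, adding a thin layer of insulation will *increase* heat loss.

r_cr ≈ 2.28 mm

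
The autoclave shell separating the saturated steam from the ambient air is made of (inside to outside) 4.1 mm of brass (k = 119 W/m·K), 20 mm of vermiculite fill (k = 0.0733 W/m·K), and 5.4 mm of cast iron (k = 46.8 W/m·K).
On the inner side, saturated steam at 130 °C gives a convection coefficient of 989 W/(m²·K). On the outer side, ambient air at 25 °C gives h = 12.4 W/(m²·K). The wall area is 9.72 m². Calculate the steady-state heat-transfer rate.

Model the wall as resistances in series:
R_inner film = 1/(h_i·A) = 1/(989×9.72) = 1.04×10^-4 K/W
R_brass = L/(kA) = 0.0041/(119×9.72) = 3.545×10^-6 K/W
R_vermiculite fill = L/(kA) = 0.02/(0.0733×9.72) = 0.02807 K/W
R_cast iron = L/(kA) = 0.0054/(46.8×9.72) = 1.187×10^-5 K/W
R_outer film = 1/(h_o·A) = 1/(12.4×9.72) = 0.008297 K/W
R_total = 0.03649 K/W
Q = ΔT / R_total = 105 / 0.03649

Q ≈ 2880 W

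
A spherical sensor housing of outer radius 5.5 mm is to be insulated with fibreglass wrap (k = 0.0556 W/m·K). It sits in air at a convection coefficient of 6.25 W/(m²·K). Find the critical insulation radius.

r_cr ≈ 17.8 mm

For a sphere r_cr = 2k/h = 2×0.0556/6.25
r_cr = 17.8 mm; since the bare radius (5.5 mm) is below r_cr, adding a thin layer of insulation will *increase* heat loss.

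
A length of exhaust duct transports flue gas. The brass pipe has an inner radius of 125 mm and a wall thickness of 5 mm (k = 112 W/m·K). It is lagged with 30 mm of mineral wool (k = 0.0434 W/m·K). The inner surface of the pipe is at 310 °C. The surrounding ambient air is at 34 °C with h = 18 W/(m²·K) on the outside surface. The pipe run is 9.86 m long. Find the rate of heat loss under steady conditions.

Q ≈ 3330 W

Cylindrical conduction, so R = ln(r₂/r₁)/(2πkL) per layer, in series:
R_brass pipe wall = ln(130/125)/(2π×112×9.86) = 5.653×10^-6 K/W
R_mineral wool = ln(160/130)/(2π×0.0434×9.86) = 0.07723 K/W
R_outer film = 1/(h_o·2πr_oL) = 1/(18×2π×0.16×9.86) = 0.005605 K/W
R_total = 0.08284 K/W
Q = ΔT/R_total = 276/0.08284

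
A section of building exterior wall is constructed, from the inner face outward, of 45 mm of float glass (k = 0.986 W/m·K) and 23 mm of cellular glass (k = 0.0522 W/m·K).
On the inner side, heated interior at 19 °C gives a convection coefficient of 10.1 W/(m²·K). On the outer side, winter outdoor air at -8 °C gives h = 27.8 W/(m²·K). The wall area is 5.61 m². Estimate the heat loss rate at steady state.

Treating each layer as a thermal resistance in series:
R_inner film = 1/(h_i·A) = 1/(10.1×5.61) = 0.01765 K/W
R_float glass = L/(kA) = 0.045/(0.986×5.61) = 0.008135 K/W
R_cellular glass = L/(kA) = 0.023/(0.0522×5.61) = 0.07854 K/W
R_outer film = 1/(h_o·A) = 1/(27.8×5.61) = 0.006412 K/W
R_total = 0.1107 K/W
Q = ΔT / R_total = 27 / 0.1107

Q ≈ 244 W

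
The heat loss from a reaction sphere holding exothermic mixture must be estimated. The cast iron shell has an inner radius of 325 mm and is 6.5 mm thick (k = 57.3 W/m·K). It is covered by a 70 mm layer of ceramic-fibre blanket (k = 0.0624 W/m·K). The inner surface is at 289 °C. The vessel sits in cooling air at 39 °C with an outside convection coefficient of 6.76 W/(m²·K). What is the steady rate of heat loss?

Radial (spherical) resistances in series:
R_cast iron shell = (1/0.325 − 1/0.3315)/(4π×57.3) = 8.379×10^-5 K/W
R_ceramic-fibre blanket = (1/0.3315 − 1/0.4015)/(4π×0.0624) = 0.6707 K/W
R_outer film = 1/(h·4πr_o²) = 1/(6.76×4π×0.4015²) = 0.07303 K/W
R_total = 0.7438 K/W
Q = ΔT/R_total = 250/0.7438

Q ≈ 336 W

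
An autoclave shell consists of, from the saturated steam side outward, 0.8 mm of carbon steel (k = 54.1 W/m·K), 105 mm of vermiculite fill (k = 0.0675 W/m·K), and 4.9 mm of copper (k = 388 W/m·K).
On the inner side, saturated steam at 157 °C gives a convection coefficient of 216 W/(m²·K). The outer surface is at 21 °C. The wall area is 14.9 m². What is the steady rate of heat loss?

Treating each layer as a thermal resistance in series:
R_inner film = 1/(h_i·A) = 1/(216×14.9) = 3.107×10^-4 K/W
R_carbon steel = L/(kA) = 0.0008/(54.1×14.9) = 9.924×10^-7 K/W
R_vermiculite fill = L/(kA) = 0.105/(0.0675×14.9) = 0.1044 K/W
R_copper = L/(kA) = 0.0049/(388×14.9) = 8.476×10^-7 K/W
R_total = 0.1047 K/W
Q = ΔT / R_total = 136 / 0.1047

Q ≈ 1300 W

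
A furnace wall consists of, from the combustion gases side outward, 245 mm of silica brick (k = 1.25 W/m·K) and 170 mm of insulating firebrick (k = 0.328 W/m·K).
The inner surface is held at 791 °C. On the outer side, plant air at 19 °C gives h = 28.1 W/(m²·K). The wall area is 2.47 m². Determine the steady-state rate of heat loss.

Q ≈ 2540 W

Model the wall as resistances in series:
R_silica brick = L/(kA) = 0.245/(1.25×2.47) = 0.07935 K/W
R_insulating firebrick = L/(kA) = 0.17/(0.328×2.47) = 0.2098 K/W
R_outer film = 1/(h_o·A) = 1/(28.1×2.47) = 0.01441 K/W
R_total = 0.3036 K/W
Q = ΔT / R_total = 772 / 0.3036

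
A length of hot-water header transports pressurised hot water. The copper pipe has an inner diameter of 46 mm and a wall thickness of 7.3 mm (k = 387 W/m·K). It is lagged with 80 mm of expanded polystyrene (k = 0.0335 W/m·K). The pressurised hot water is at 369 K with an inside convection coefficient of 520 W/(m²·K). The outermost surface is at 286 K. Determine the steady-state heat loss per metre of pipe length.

For a radial system each layer contributes R = ln(r_out/r_in)/(2πkL); films add R = 1/(hA).
R_inner film = 1/(h_i·2πr₁L) = 1/(520×2π×0.023×1) = 0.01331 K/W
R_copper pipe wall = ln(30.3/23)/(2π×387×1) = 1.134×10^-4 K/W
R_expanded polystyrene = ln(110.3/30.3)/(2π×0.0335×1) = 6.138 K/W
R_total = 6.152 K/W
Q = ΔT/R_total = 83/6.152

q′ ≈ 13.5 W/m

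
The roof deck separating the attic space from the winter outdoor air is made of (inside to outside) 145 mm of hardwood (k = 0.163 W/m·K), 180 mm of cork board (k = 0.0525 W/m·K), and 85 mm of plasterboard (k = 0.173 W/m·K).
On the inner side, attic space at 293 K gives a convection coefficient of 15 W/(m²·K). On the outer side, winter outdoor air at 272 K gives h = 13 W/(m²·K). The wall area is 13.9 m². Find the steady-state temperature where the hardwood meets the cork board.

T ≈ 289 K

Series thermal resistances:
R_inner film = 1/(h_i·A) = 1/(15×13.9) = 0.004796 K/W
R_hardwood = L/(kA) = 0.145/(0.163×13.9) = 0.064 K/W
R_cork board = L/(kA) = 0.18/(0.0525×13.9) = 0.2467 K/W
R_plasterboard = L/(kA) = 0.085/(0.173×13.9) = 0.03535 K/W
R_outer film = 1/(h_o·A) = 1/(13×13.9) = 0.005534 K/W
R_total = 0.3563 K/W;  Q = ΔT/R_total = 21/0.3563 = 58.93 W
T_interface = T_inner − Q·ΣR(inner→interface) = 293 − 58.9×0.06879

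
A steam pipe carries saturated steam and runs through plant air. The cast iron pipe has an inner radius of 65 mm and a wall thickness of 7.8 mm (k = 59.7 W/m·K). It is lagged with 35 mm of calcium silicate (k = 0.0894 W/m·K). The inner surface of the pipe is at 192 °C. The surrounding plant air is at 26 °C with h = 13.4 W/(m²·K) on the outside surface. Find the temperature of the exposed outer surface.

T ≈ 48.6 °C

Cylindrical conduction, so R = ln(r₂/r₁)/(2πkL) per layer, in series:
R_cast iron pipe wall = ln(72.8/65)/(2π×59.7×1) = 3.021×10^-4 K/W
R_calcium silicate = ln(107.8/72.8)/(2π×0.0894×1) = 0.6989 K/W
R_outer film = 1/(h_o·2πr_oL) = 1/(13.4×2π×0.1078×1) = 0.1102 K/W
R_total = 0.8093 K/W
Q = ΔT/R_total = 166/0.8093
Q = 205 W/m
T_interface = T_inner − Q·ΣR(inner→interface) = 192 − 205×0.6992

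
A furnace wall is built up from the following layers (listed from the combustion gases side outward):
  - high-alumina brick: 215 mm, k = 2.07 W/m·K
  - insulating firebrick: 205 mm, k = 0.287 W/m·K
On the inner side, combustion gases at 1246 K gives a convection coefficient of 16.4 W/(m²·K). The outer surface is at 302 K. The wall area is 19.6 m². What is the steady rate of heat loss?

Q ≈ 21000 W

Treating each layer as a thermal resistance in series:
R_inner film = 1/(h_i·A) = 1/(16.4×19.6) = 0.003111 K/W
R_high-alumina brick = L/(kA) = 0.215/(2.07×19.6) = 0.005299 K/W
R_insulating firebrick = L/(kA) = 0.205/(0.287×19.6) = 0.03644 K/W
R_total = 0.04485 K/W
Q = ΔT / R_total = 944 / 0.04485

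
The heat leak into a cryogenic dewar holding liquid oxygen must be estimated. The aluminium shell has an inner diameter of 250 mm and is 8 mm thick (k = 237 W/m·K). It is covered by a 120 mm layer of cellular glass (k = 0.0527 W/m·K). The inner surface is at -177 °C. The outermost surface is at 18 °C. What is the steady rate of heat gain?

Q ≈ 36.2 W

Radial (spherical) resistances in series:
R_aluminium shell = (1/0.125 − 1/0.133)/(4π×237) = 1.616×10^-4 K/W
R_cellular glass = (1/0.133 − 1/0.253)/(4π×0.0527) = 5.385 K/W
R_total = 5.385 K/W
Q = ΔT/R_total = 195/5.385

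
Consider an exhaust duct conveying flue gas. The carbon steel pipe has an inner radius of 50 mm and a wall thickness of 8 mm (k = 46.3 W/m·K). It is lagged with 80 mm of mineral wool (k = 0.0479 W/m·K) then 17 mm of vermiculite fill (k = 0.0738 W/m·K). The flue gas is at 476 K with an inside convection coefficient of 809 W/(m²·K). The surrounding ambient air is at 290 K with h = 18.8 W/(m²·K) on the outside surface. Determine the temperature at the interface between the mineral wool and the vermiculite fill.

For a radial system each layer contributes R = ln(r_out/r_in)/(2πkL); films add R = 1/(hA).
R_inner film = 1/(h_i·2πr₁L) = 1/(809×2π×0.05×1) = 0.003935 K/W
R_carbon steel pipe wall = ln(58/50)/(2π×46.3×1) = 5.102×10^-4 K/W
R_mineral wool = ln(138/58)/(2π×0.0479×1) = 2.88 K/W
R_vermiculite fill = ln(155/138)/(2π×0.0738×1) = 0.2505 K/W
R_outer film = 1/(h_o·2πr_oL) = 1/(18.8×2π×0.155×1) = 0.05462 K/W
R_total = 3.19 K/W
Q = ΔT/R_total = 186/3.19
Q = 58.3 W/m
T_interface = T_inner − Q·ΣR(inner→interface) = 476 − 58.3×2.885

T ≈ 308 K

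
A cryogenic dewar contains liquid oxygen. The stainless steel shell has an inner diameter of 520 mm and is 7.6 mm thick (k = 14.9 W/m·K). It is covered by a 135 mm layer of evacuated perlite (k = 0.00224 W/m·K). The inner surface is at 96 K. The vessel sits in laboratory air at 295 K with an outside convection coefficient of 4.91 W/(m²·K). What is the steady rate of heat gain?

Q ≈ 4.46 W

Radial (spherical) resistances in series:
R_stainless steel shell = (1/0.26 − 1/0.2676)/(4π×14.9) = 5.834×10^-4 K/W
R_evacuated perlite = (1/0.2676 − 1/0.4026)/(4π×0.00224) = 44.52 K/W
R_outer film = 1/(h·4πr_o²) = 1/(4.91×4π×0.4026²) = 0.09999 K/W
R_total = 44.62 K/W
Q = ΔT/R_total = 199/44.62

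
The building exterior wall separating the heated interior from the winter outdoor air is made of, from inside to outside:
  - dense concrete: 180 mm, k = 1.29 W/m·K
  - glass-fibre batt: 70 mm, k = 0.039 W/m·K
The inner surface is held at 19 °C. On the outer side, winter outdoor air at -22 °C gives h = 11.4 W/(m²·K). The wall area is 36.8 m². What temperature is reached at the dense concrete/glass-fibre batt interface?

Series thermal resistances:
R_dense concrete = L/(kA) = 0.18/(1.29×36.8) = 0.003792 K/W
R_glass-fibre batt = L/(kA) = 0.07/(0.039×36.8) = 0.04877 K/W
R_outer film = 1/(h_o·A) = 1/(11.4×36.8) = 0.002384 K/W
R_total = 0.05495 K/W;  Q = ΔT/R_total = 41/0.05495 = 746.1 W
T_interface = T_inner − Q·ΣR(inner→interface) = 19 − 746×0.003792

T ≈ 16.2 °C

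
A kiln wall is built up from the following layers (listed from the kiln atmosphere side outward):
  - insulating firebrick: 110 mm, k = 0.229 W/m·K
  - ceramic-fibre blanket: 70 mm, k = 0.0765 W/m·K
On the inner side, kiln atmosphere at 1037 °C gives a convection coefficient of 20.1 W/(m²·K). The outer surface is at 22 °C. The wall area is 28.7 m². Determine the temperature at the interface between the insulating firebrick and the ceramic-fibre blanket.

Treating each layer as a thermal resistance in series:
R_inner film = 1/(h_i·A) = 1/(20.1×28.7) = 0.001733 K/W
R_insulating firebrick = L/(kA) = 0.11/(0.229×28.7) = 0.01674 K/W
R_ceramic-fibre blanket = L/(kA) = 0.07/(0.0765×28.7) = 0.03188 K/W
R_total = 0.05035 K/W;  Q = ΔT/R_total = 1015/0.05035 = 20160 W
T_interface = T_inner − Q·ΣR(inner→interface) = 1037 − 20200×0.01847

T ≈ 665 °C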